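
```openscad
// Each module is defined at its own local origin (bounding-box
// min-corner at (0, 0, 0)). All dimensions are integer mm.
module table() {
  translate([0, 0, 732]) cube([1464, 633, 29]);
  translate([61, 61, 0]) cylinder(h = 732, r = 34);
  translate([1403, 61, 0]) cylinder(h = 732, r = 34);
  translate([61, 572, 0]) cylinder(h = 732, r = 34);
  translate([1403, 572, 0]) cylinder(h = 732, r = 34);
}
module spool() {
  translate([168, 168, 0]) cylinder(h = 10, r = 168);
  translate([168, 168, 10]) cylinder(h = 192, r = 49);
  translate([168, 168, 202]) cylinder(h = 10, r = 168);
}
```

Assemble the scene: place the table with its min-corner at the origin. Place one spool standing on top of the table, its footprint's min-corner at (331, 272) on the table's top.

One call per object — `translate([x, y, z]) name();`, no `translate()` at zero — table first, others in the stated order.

table();
translate([331, 272, 761]) spool();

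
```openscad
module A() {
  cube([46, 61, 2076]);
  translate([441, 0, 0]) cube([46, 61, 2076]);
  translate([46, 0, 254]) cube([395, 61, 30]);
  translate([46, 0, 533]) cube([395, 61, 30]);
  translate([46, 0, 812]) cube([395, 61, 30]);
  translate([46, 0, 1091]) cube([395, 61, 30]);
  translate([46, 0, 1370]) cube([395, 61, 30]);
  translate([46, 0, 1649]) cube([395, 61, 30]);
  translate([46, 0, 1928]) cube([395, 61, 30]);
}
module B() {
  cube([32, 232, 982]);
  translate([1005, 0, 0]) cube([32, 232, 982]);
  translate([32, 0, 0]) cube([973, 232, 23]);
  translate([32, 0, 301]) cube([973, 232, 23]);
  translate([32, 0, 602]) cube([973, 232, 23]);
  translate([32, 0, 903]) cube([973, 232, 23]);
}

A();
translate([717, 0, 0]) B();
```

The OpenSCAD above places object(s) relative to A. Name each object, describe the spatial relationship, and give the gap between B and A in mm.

The bookshelf's nearest face is 230 mm from the ladder's +x face.

A is a ladder. B is a bookshelf. The bookshelf is on the floor beside the ladder on its +x side. The gap between the bookshelf and the ladder is 230 mm.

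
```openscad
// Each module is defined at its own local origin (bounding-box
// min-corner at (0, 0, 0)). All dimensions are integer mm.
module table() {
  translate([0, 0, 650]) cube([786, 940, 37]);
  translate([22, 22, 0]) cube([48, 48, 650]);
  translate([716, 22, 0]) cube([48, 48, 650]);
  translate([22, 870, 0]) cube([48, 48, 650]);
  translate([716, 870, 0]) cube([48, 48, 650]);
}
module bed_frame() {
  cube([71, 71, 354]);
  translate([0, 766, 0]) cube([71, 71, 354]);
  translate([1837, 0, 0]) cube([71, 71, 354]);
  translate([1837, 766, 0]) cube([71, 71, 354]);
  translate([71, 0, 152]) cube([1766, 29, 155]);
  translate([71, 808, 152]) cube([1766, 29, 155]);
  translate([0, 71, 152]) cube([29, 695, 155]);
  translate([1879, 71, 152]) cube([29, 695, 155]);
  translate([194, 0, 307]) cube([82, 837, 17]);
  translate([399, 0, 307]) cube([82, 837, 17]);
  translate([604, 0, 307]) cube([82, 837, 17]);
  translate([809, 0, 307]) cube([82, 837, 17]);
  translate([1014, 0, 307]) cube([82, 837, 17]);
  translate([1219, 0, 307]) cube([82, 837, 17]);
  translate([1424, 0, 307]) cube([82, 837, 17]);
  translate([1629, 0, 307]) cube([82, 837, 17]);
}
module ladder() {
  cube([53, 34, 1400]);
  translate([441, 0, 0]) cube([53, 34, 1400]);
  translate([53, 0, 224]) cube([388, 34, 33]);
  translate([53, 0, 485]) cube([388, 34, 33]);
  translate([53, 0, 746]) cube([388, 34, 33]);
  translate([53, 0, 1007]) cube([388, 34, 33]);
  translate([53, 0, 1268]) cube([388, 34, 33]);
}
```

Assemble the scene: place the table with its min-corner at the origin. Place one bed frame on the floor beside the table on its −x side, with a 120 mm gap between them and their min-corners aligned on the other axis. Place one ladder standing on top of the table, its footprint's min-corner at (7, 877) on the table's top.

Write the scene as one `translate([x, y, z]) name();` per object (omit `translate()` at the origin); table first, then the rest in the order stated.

table();
translate([-2028, 0, 0]) bed_frame();
translate([7, 877, 687]) ladder();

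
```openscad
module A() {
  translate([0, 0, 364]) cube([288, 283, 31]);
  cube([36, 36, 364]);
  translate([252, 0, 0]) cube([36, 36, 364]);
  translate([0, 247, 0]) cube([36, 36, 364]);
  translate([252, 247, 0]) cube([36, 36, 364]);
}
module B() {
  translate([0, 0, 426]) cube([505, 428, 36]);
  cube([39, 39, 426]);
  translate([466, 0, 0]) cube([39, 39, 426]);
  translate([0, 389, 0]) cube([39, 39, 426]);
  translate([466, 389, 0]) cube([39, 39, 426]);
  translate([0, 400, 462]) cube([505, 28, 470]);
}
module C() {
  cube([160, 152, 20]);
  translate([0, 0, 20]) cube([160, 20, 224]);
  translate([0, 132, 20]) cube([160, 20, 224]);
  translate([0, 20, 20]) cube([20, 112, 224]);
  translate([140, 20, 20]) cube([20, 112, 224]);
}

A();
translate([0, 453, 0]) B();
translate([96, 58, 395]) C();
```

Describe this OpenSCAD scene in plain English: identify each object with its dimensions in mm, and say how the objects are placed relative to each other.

A is a simple wooden stool: a rectangular seat 288 mm (x) by 283 mm (y), 31 mm thick, top face at z = 395 mm, on four square legs, each 36×36 mm in cross-section. The legs rest on z = 0, each flush with a corner of the seat.

B is a chair: 505×428 mm seat, 36 mm thick, top at z = 462 mm, on four 39 mm square corner legs flush with the seat edges. A 28 mm thick backrest slab spans the full seat width, extending 470 mm above the seat top, its back face flush with the seat's +y edge.

C is an open storage box with external size 160×152×244 mm and wall thickness 20 mm (the base is also 20 mm thick). The base covers the whole footprint; the four walls stand on the base, with the y-facing walls full-width and the x-facing walls fitting between their inner faces.

The chair is on the floor beside the stool on its +y side. The open box is on top of the stool.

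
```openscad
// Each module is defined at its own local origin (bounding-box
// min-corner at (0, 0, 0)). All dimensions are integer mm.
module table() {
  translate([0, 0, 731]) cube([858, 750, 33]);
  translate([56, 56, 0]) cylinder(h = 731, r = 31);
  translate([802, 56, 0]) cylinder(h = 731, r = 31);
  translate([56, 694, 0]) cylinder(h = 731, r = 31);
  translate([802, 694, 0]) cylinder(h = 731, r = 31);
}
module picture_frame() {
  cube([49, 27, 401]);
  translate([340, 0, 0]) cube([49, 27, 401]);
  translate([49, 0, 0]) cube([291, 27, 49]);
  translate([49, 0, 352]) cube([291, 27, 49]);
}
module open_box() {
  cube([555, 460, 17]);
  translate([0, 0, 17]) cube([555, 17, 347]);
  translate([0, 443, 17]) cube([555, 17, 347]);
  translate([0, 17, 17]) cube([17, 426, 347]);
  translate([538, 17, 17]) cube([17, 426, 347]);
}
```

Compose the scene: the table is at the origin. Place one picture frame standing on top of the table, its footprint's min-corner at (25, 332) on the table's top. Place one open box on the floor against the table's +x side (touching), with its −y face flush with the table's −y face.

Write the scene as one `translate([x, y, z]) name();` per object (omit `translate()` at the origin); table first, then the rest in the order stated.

table();
translate([25, 332, 764]) picture_frame();
translate([858, 0, 0]) open_box();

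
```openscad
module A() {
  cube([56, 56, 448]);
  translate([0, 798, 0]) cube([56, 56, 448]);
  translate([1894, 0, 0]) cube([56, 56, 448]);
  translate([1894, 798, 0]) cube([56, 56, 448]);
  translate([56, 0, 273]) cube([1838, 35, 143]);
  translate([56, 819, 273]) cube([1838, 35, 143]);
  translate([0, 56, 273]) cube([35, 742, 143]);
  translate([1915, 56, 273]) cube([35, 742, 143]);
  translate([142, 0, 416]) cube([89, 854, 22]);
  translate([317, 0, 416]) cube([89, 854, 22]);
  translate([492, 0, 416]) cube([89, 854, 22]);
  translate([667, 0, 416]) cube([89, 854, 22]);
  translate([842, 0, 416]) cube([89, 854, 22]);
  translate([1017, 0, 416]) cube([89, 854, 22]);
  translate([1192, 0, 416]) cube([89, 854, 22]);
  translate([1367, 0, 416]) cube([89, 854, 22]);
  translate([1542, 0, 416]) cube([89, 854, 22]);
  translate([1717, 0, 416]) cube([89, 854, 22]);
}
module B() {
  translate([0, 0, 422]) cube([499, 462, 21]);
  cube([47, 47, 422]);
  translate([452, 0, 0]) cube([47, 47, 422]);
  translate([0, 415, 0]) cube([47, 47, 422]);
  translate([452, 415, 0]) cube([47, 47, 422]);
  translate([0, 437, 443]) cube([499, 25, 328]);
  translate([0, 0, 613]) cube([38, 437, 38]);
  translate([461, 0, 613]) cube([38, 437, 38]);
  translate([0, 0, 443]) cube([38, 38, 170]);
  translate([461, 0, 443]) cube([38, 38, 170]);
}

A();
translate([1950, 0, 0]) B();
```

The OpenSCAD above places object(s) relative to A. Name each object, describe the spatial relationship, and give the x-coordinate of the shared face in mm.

A is a bed frame. B is a chair. The chair is against the bed frame's +x side, with their −y faces flush. The x-coordinate of the shared face is 1950 mm.

The bed frame's +x face and the chair's −x face are both at x = 1950 mm.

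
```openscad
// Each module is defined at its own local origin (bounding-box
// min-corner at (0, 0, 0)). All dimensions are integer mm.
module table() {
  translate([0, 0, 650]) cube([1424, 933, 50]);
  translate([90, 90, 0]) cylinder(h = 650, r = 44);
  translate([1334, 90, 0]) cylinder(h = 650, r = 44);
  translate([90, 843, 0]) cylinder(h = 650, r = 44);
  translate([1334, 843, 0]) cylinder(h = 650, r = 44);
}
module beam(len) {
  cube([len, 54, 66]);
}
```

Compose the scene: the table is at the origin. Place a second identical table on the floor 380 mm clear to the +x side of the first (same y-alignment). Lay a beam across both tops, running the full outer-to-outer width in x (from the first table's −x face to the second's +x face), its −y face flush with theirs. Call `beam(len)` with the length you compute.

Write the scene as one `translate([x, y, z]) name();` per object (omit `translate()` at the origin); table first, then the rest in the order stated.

table();
translate([1804, 0, 0]) table();
translate([0, 0, 700]) beam(3228);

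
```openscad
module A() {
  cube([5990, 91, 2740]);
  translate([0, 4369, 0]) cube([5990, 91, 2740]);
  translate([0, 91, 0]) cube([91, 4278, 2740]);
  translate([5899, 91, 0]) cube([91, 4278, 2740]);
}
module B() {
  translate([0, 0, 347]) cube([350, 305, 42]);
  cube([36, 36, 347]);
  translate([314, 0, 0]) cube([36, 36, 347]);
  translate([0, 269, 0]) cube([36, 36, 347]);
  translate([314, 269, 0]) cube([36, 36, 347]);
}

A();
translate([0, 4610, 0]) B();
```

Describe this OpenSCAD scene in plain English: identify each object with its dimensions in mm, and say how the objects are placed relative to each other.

A is a box-shaped house frame (walls only): outside footprint 5990×4460 mm, wall height 2740 mm, wall thickness 91 mm. The two y-facing walls run the full x-width; the two x-facing walls fit between the inner faces of the y-facing walls.

B is a four-legged stool. The seat is 350×305 mm, 42 mm thick, top at z = 389 mm. It stands on four square legs, each 36×36 mm in cross-section, from z = 0 to the seat underside, each flush with a corner of the seat.

The stool is on the floor beside the house frame on its +y side.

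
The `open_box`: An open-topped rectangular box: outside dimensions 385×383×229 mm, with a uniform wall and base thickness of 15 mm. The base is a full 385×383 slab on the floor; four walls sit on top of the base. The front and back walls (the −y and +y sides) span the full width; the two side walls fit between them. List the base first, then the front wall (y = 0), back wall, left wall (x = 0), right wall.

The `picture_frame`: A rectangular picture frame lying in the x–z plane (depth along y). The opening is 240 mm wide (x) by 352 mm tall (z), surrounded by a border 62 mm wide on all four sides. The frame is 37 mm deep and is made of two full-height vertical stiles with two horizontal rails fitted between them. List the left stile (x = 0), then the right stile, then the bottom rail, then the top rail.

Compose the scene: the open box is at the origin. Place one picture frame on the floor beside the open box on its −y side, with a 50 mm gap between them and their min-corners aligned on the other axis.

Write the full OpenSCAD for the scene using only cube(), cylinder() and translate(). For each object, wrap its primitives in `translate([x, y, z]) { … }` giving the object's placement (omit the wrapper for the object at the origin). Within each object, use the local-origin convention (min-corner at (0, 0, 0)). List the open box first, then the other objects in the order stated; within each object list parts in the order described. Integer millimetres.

cube([385, 383, 15]);
translate([0, 0, 15]) cube([385, 15, 214]);
translate([0, 368, 15]) cube([385, 15, 214]);
translate([0, 15, 15]) cube([15, 353, 214]);
translate([370, 15, 15]) cube([15, 353, 214]);
translate([0, -87, 0]) {
  cube([62, 37, 476]);
  translate([302, 0, 0]) cube([62, 37, 476]);
  translate([62, 0, 0]) cube([240, 37, 62]);
  translate([62, 0, 414]) cube([240, 37, 62]);
}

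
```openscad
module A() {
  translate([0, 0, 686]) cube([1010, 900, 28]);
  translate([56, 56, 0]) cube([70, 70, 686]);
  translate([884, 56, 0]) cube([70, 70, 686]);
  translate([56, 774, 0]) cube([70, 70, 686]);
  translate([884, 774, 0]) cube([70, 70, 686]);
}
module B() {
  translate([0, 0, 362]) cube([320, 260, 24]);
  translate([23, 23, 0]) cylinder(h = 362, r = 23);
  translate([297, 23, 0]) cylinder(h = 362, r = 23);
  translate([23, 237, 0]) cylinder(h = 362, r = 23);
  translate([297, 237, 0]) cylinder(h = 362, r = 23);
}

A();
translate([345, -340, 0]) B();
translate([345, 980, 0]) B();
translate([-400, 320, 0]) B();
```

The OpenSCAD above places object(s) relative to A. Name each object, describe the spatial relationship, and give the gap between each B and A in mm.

Each stool's nearest face is 80 mm from the table's bounding box.

A is a table. B is a stool. Three stools sit around the table at the −y, +y, −x sides. The gap between each stool and the table is 80 mm.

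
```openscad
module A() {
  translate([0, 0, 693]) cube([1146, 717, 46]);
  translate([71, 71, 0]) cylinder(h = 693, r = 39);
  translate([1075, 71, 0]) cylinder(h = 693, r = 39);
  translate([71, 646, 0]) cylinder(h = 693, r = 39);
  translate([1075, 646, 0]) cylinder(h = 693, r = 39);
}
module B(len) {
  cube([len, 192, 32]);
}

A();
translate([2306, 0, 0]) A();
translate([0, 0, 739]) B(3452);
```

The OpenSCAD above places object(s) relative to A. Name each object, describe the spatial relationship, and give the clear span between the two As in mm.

Second table starts at x = 2306; first ends at x = 1146; clear span = 2306 − 1146 = 1160 mm.

A is a table. B is a beam. A beam spans the tops of two tables. The clear span between the two tables is 1160 mm.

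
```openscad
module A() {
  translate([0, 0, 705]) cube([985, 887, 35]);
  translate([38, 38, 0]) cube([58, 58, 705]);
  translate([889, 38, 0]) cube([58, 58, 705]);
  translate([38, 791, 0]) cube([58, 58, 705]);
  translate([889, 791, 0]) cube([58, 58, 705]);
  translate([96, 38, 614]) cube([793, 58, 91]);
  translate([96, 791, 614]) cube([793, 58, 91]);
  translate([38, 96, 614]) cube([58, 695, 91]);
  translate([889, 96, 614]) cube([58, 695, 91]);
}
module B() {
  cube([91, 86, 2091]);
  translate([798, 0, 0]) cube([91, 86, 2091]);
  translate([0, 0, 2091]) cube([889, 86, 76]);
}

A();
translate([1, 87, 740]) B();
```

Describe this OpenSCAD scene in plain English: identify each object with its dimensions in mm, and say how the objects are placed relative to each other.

A is a table: top 985 mm (x) × 887 mm (y), 35 mm thick, upper face at z = 740 mm, on four 58×58 mm square legs, each inset 38 mm from the nearest pair of top edges, running from z = 0 to the bottom of the top. Four apron rails, 58 mm thick and 91 mm tall, run between adjacent legs with their top edges flush with the underside of the top and their outer faces flush with the legs' outer faces.

B is a door frame. The clear opening is 707 mm wide and 2091 mm high. Two 91 mm wide jambs, 86 mm deep, stand either side of the opening from the floor to the top of the opening. A 76 mm thick head sits across the top of both jambs, spanning the full outside width of the frame.

The door frame is on top of the table.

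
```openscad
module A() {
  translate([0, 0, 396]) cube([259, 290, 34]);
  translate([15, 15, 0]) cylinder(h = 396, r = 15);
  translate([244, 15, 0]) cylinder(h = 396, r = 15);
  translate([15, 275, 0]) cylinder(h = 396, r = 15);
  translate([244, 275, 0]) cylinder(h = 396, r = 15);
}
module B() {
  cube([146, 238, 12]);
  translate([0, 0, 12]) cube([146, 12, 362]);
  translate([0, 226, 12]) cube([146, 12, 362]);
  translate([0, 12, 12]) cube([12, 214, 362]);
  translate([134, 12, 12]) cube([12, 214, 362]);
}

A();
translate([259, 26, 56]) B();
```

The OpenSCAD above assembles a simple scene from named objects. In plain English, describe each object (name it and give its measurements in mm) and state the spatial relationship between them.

A is a four-legged stool. The seat is a 259×290×34 mm slab whose top surface is at z = 430 mm; four round legs, each 30 mm in diameter, run from the floor (z = 0) to the underside of the seat, each leg's axis is inset half a diameter from the nearest pair of seat edges (so the leg's bounding box is flush with the corner).

B is an open-topped rectangular box: outside dimensions 146×238×374 mm, with a uniform wall and base thickness of 12 mm. The base is a full 146×238 slab on the floor; four walls sit on top of the base. The front and back walls (the −y and +y sides) span the full width; the two side walls fit between them.

The open box is beside the stool with their tops flush at z = 430.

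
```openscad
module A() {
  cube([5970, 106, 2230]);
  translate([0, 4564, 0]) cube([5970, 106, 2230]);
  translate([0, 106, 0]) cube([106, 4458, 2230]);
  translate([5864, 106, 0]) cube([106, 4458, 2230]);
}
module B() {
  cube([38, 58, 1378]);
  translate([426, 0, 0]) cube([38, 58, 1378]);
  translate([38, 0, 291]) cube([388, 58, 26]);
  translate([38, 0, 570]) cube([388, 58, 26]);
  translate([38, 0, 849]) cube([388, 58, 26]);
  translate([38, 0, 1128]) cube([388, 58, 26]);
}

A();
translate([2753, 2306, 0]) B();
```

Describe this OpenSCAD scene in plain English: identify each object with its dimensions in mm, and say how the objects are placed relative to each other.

A is a box-shaped house frame (walls only): outside footprint 5970×4670 mm, wall height 2230 mm, wall thickness 106 mm. The two y-facing walls run the full x-width; the two x-facing walls fit between the inner faces of the y-facing walls.

B is a wooden ladder with two side rails of 38×58 mm section and 1378 mm height, set 464 mm apart overall. Between them run 4 rectangular rungs (58 mm deep, 26 mm thick), front faces flush with the rails' −y face. The bottom of the first rung is 291 mm above the floor and each subsequent rung is 279 mm higher than the one below.

The ladder sits inside the house frame, centred.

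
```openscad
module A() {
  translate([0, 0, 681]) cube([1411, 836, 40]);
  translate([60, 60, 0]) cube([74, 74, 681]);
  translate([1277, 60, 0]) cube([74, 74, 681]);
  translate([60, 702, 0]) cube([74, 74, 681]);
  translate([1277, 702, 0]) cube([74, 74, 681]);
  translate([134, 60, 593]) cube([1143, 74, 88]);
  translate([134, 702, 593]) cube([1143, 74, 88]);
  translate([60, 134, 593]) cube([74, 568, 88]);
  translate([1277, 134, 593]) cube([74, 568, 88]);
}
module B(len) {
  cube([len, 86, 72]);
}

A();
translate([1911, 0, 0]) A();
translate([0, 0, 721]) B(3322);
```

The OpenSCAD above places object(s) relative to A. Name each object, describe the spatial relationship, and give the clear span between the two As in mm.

Second table starts at x = 1911; first ends at x = 1411; clear span = 1911 − 1411 = 500 mm.

A is a table. B is a beam. A beam spans the tops of two tables. The clear span between the two tables is 500 mm.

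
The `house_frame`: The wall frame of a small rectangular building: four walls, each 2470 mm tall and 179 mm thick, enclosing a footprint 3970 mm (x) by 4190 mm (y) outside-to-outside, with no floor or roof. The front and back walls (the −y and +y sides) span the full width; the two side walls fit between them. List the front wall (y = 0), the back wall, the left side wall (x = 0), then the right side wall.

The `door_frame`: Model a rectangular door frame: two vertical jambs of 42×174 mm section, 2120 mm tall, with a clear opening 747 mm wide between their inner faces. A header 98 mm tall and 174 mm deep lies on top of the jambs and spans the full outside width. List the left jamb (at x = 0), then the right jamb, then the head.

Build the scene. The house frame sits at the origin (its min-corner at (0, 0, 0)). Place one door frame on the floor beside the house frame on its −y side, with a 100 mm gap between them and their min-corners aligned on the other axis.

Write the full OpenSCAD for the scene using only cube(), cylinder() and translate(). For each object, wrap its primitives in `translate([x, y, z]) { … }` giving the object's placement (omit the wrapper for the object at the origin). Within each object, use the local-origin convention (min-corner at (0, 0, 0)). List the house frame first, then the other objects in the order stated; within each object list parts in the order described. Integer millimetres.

cube([3970, 179, 2470]);
translate([0, 4011, 0]) cube([3970, 179, 2470]);
translate([0, 179, 0]) cube([179, 3832, 2470]);
translate([3791, 179, 0]) cube([179, 3832, 2470]);
translate([0, -274, 0]) {
  cube([42, 174, 2120]);
  translate([789, 0, 0]) cube([42, 174, 2120]);
  translate([0, 0, 2120]) cube([831, 174, 98]);
}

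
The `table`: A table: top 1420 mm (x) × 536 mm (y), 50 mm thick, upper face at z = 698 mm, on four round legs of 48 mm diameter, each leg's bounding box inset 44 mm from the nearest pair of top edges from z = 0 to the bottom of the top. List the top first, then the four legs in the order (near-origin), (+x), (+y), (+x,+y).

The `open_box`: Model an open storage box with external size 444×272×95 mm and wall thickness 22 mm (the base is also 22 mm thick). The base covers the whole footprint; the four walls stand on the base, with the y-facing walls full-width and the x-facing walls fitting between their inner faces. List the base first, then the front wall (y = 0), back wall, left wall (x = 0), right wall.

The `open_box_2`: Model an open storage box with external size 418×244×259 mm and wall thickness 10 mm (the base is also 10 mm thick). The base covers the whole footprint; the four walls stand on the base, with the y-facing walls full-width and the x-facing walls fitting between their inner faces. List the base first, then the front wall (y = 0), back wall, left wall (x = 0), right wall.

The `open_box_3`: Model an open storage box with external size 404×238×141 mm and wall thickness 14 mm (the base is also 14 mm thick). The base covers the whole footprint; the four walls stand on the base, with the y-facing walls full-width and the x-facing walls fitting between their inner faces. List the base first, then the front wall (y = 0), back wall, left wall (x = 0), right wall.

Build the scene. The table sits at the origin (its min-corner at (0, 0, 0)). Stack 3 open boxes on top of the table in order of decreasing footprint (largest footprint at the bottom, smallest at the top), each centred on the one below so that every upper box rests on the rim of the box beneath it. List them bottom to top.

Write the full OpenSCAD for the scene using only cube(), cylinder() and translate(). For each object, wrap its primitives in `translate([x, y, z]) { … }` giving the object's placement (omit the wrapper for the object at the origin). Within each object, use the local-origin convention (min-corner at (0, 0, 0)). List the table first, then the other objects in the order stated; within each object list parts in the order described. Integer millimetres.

translate([0, 0, 648]) cube([1420, 536, 50]);
translate([68, 68, 0]) cylinder(h = 648, r = 24);
translate([1352, 68, 0]) cylinder(h = 648, r = 24);
translate([68, 468, 0]) cylinder(h = 648, r = 24);
translate([1352, 468, 0]) cylinder(h = 648, r = 24);
translate([488, 132, 698]) {
  cube([444, 272, 22]);
  translate([0, 0, 22]) cube([444, 22, 73]);
  translate([0, 250, 22]) cube([444, 22, 73]);
  translate([0, 22, 22]) cube([22, 228, 73]);
  translate([422, 22, 22]) cube([22, 228, 73]);
}
translate([501, 146, 793]) {
  cube([418, 244, 10]);
  translate([0, 0, 10]) cube([418, 10, 249]);
  translate([0, 234, 10]) cube([418, 10, 249]);
  translate([0, 10, 10]) cube([10, 224, 249]);
  translate([408, 10, 10]) cube([10, 224, 249]);
}
translate([508, 149, 1052]) {
  cube([404, 238, 14]);
  translate([0, 0, 14]) cube([404, 14, 127]);
  translate([0, 224, 14]) cube([404, 14, 127]);
  translate([0, 14, 14]) cube([14, 210, 127]);
  translate([390, 14, 14]) cube([14, 210, 127]);
}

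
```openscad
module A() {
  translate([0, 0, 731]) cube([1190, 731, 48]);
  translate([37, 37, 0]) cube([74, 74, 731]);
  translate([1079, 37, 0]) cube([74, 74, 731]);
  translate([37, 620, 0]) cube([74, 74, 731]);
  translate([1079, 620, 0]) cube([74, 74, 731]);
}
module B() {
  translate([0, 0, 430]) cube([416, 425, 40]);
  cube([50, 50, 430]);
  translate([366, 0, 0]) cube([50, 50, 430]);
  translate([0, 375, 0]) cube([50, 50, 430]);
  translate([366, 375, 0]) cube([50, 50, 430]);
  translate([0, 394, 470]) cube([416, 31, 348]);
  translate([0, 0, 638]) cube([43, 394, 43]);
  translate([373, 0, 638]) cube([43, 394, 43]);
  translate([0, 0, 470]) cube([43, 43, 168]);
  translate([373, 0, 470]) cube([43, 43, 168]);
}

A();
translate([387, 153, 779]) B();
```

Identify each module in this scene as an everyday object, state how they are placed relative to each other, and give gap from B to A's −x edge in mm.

A is a table. B is a chair. The chair is on top of the table, centred. The gap from the chair to the table's −x edge is 387 mm.

The chair's min-x is at 387; the table's min-x is 0; gap = 387 mm.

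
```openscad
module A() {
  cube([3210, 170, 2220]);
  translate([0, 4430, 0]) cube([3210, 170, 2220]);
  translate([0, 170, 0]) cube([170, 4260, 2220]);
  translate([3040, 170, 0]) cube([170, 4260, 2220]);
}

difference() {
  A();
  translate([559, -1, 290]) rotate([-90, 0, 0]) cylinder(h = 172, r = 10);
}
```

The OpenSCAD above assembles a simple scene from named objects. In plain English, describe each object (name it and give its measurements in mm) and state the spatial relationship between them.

A is the wall frame of a small rectangular building: four walls, each 2220 mm tall and 170 mm thick, enclosing a footprint 3210 mm (x) by 4600 mm (y) outside-to-outside, with no floor or roof. The front and back walls (the −y and +y sides) span the full width; the two side walls fit between them.

The house frame has a circular hole of radius 10 mm through its front wall, centred at (x = 559, z = 290).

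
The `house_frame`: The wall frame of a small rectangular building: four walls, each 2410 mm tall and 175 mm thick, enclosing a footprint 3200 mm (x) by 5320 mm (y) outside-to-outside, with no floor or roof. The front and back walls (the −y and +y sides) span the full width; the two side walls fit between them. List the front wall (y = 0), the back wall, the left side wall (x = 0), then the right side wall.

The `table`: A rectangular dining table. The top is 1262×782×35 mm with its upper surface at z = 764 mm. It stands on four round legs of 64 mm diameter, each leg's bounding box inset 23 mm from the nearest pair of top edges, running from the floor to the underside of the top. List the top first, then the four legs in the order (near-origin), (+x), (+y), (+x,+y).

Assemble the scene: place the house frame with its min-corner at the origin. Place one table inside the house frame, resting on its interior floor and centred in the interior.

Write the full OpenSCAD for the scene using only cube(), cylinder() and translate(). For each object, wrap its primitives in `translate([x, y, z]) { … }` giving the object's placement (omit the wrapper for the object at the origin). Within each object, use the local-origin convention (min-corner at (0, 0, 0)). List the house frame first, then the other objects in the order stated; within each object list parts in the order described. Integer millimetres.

cube([3200, 175, 2410]);
translate([0, 5145, 0]) cube([3200, 175, 2410]);
translate([0, 175, 0]) cube([175, 4970, 2410]);
translate([3025, 175, 0]) cube([175, 4970, 2410]);
translate([969, 2269, 0]) {
  translate([0, 0, 729]) cube([1262, 782, 35]);
  translate([55, 55, 0]) cylinder(h = 729, r = 32);
  translate([1207, 55, 0]) cylinder(h = 729, r = 32);
  translate([55, 727, 0]) cylinder(h = 729, r = 32);
  translate([1207, 727, 0]) cylinder(h = 729, r = 32);
}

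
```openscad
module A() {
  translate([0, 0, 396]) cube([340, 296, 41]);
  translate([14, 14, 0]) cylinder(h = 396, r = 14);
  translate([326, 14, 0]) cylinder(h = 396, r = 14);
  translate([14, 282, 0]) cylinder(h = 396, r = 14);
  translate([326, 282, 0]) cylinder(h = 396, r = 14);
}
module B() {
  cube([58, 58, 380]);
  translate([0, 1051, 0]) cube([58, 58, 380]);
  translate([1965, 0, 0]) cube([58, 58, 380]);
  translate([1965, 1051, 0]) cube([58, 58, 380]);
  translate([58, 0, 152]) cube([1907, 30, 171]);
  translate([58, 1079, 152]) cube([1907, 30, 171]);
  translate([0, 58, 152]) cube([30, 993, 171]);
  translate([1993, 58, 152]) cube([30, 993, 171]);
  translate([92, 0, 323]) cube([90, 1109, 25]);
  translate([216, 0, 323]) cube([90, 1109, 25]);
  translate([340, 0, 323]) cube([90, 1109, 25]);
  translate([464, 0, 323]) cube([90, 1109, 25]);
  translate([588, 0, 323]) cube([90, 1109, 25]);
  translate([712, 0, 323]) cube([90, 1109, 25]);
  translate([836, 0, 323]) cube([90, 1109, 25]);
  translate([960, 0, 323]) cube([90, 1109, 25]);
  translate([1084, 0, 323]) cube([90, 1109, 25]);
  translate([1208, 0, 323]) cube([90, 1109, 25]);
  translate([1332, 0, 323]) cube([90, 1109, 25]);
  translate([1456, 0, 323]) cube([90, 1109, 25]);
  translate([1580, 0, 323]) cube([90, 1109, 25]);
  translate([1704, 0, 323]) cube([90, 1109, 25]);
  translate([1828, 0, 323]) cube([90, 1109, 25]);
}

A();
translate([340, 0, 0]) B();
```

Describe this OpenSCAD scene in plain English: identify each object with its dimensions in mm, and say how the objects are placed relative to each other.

A is a four-legged stool. The seat is a 340×296×41 mm slab whose top surface is at z = 437 mm; four round legs, each 28 mm in diameter, run from the floor (z = 0) to the underside of the seat, each leg's axis is inset half a diameter from the nearest pair of seat edges (so the leg's bounding box is flush with the corner).

B is a bed frame 2023 mm long (x) by 1109 mm wide (y). Four 58×58 mm corner posts, 380 mm tall, at the corners of the footprint. Four rails of 30 mm thickness and 171 mm height run between adjacent posts with their undersides at z = 152 mm, their outer faces flush with the outside of the frame (the two x-running rails run between the posts' inner faces; the two y-running rails run between the posts' inner faces). 15 slats, each 90 mm wide (x) and 25 mm thick, lie across the top of the two x-running rails, running the full 1109 mm width of the frame in y; the slats are evenly spaced along x between the inner faces of the end posts with equal gaps (rounded down to the nearest mm) at the −x end and between each pair — any rounding remainder accumulates at the +x end.

The bed frame is against the stool's +x side, with their −y faces flush.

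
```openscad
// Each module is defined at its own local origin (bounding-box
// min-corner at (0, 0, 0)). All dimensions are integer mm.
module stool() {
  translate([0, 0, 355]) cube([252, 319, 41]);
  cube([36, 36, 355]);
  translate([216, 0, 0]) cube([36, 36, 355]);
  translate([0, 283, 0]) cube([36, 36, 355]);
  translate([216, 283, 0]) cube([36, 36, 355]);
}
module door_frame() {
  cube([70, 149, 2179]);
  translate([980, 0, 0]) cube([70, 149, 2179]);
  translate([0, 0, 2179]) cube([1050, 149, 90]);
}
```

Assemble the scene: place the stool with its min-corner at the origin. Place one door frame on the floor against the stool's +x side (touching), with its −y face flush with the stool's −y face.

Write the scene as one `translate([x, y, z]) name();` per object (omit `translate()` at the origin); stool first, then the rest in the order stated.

stool();
translate([252, 0, 0]) door_frame();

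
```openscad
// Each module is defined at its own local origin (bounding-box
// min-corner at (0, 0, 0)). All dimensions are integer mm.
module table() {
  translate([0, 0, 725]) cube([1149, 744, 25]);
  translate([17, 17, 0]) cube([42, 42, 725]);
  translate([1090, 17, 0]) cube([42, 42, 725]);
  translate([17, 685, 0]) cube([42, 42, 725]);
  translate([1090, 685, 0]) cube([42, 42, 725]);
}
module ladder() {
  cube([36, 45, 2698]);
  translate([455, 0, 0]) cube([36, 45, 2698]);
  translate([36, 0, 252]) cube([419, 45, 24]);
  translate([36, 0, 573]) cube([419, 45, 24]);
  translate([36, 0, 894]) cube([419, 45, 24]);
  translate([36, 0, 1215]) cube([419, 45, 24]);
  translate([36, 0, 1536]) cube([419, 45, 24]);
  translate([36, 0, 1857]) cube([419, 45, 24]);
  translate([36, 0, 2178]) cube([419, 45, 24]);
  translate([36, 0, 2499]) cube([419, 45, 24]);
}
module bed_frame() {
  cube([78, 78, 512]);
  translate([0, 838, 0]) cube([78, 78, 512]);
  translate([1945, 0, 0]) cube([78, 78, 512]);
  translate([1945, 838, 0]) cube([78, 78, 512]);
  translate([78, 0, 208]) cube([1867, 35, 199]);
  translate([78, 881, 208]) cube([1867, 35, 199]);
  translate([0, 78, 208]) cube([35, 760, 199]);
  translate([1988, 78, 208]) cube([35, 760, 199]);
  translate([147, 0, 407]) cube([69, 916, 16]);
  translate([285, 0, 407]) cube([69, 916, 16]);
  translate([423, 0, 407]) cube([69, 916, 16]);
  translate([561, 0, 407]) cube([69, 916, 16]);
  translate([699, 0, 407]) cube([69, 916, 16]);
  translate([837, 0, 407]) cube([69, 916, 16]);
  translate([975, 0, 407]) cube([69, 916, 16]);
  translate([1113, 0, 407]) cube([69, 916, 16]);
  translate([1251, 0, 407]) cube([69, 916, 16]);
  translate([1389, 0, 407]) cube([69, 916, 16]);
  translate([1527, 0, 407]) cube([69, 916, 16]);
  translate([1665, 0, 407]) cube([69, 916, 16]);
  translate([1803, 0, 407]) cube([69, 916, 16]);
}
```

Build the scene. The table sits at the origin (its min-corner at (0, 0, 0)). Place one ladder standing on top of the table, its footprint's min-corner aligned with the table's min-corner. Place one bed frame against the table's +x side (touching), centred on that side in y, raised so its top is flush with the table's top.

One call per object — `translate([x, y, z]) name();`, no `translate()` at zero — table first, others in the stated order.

table();
translate([0, 0, 750]) ladder();
translate([1149, -86, 238]) bed_frame();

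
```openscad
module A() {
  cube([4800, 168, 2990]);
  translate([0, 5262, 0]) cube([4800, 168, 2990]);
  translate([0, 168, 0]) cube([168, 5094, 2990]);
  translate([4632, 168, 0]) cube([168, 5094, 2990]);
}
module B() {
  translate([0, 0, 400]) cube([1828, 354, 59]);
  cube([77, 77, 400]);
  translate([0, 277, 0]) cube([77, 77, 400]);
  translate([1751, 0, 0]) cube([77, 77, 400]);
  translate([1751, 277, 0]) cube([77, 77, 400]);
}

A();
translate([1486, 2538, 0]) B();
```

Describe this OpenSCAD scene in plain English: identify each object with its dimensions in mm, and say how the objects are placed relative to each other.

A is the wall frame of a small rectangular building: four walls, each 2990 mm tall and 168 mm thick, enclosing a footprint 4800 mm (x) by 5430 mm (y) outside-to-outside, with no floor or roof. The front and back walls (the −y and +y sides) span the full width; the two side walls fit between them.

B is a long wooden bench with a 1828 mm (x) × 354 mm (y) seat, 59 mm thick, its top surface 459 mm above the floor. Four 77 mm square legs at the seat corners, flush with the edges, run from z = 0 to the seat underside.

The bench sits inside the house frame, centred.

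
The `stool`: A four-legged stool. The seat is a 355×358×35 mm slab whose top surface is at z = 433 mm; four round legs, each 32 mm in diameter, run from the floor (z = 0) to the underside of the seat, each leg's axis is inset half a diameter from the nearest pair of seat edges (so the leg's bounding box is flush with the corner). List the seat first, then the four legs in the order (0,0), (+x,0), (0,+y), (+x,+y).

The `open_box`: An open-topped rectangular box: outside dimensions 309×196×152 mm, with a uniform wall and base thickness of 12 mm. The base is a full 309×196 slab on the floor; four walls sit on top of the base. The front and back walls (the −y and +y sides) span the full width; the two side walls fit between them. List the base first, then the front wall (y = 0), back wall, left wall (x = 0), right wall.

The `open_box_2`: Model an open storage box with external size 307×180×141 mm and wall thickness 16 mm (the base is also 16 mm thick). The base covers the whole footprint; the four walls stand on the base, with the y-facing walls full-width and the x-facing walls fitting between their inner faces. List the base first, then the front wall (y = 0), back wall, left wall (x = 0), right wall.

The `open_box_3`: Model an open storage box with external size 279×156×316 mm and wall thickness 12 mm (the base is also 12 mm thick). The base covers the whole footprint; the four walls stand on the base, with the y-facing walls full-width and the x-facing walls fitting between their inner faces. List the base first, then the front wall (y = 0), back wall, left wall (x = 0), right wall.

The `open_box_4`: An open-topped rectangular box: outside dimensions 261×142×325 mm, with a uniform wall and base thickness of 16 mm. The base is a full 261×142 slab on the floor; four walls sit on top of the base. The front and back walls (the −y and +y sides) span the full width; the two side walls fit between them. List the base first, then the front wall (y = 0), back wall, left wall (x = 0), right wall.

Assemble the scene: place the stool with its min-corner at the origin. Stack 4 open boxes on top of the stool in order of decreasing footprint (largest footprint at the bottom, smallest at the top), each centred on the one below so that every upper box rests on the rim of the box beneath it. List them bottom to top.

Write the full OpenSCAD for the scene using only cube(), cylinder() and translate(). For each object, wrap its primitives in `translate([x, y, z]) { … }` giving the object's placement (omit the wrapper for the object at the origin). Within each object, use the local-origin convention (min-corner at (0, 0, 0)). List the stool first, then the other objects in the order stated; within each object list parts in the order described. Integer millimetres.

translate([0, 0, 398]) cube([355, 358, 35]);
translate([16, 16, 0]) cylinder(h = 398, r = 16);
translate([339, 16, 0]) cylinder(h = 398, r = 16);
translate([16, 342, 0]) cylinder(h = 398, r = 16);
translate([339, 342, 0]) cylinder(h = 398, r = 16);
translate([23, 81, 433]) {
  cube([309, 196, 12]);
  translate([0, 0, 12]) cube([309, 12, 140]);
  translate([0, 184, 12]) cube([309, 12, 140]);
  translate([0, 12, 12]) cube([12, 172, 140]);
  translate([297, 12, 12]) cube([12, 172, 140]);
}
translate([24, 89, 585]) {
  cube([307, 180, 16]);
  translate([0, 0, 16]) cube([307, 16, 125]);
  translate([0, 164, 16]) cube([307, 16, 125]);
  translate([0, 16, 16]) cube([16, 148, 125]);
  translate([291, 16, 16]) cube([16, 148, 125]);
}
translate([38, 101, 726]) {
  cube([279, 156, 12]);
  translate([0, 0, 12]) cube([279, 12, 304]);
  translate([0, 144, 12]) cube([279, 12, 304]);
  translate([0, 12, 12]) cube([12, 132, 304]);
  translate([267, 12, 12]) cube([12, 132, 304]);
}
translate([47, 108, 1042]) {
  cube([261, 142, 16]);
  translate([0, 0, 16]) cube([261, 16, 309]);
  translate([0, 126, 16]) cube([261, 16, 309]);
  translate([0, 16, 16]) cube([16, 110, 309]);
  translate([245, 16, 16]) cube([16, 110, 309]);
}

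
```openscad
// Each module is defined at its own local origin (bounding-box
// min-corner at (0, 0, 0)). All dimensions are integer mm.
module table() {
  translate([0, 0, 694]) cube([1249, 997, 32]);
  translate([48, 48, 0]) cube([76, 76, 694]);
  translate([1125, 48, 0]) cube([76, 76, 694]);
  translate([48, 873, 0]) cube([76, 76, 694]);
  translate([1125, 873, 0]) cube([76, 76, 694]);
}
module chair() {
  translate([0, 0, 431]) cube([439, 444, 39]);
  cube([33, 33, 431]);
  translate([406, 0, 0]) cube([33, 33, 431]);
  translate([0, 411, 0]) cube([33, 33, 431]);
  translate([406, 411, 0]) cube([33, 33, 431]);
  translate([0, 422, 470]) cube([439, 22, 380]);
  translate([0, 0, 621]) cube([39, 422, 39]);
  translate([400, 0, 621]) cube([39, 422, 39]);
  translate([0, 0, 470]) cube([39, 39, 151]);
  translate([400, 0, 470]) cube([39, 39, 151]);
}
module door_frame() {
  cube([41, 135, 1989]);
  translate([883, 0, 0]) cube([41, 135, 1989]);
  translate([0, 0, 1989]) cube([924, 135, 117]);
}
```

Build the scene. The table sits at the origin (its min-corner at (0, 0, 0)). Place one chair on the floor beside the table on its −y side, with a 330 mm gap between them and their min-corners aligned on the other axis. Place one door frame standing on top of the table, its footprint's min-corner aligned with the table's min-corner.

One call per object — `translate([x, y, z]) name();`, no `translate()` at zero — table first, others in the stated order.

table();
translate([0, -774, 0]) chair();
translate([0, 0, 726]) door_frame();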